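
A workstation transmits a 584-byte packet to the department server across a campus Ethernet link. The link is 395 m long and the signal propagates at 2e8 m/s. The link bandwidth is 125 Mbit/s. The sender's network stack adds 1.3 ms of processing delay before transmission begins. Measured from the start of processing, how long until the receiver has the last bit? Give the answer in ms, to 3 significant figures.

L = 584 × 8 = 4672 bits.
Transmission delay = L/R = 4672 / 125000000 = 0.037376 ms.
Propagation delay = d/s = 395 m / 200000000 m/s = 0.001975 ms.
Plus processing delay 1.3 ms = 1.3 ms.
Total = 1.34 ms.

1.34 ms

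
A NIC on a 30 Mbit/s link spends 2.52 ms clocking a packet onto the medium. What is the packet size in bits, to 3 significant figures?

L = R × t_tx = 30000000 b/s × 0.00252 s = 75600 bits.

75600 bits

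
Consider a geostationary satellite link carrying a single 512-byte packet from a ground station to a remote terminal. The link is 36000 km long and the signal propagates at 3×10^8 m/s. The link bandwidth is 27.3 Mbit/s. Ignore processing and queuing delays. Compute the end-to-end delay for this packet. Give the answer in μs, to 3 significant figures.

120000 μs

L = 512 × 8 = 4096 bits.
Transmission delay = L/R = 4096 / 27300000 = 150.037 μs.
Propagation delay = d/s = 36000000 m / 300000000 m/s = 120000 μs.
Total = 120000 μs.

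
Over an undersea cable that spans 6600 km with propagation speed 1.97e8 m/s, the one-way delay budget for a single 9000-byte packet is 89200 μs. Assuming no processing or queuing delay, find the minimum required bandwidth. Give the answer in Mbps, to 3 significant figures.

1.29 Mbps

L = 72000 bits.
Propagation delay = 6600000 / 197000000 = 33502.5 μs.
Transmission budget = 89200 − 33502.5 = 55697.5 μs.
R ≥ L / t_tx = 72000 bits / 0.0556975 s = 1.29 Mbps.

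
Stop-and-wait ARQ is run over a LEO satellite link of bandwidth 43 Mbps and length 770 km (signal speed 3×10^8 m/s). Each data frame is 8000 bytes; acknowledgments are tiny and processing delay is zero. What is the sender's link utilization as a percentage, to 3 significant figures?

t_tx = L/R = 64000/43000000 = 0.00148837 s.
t_prop = 770000/300000000 = 0.00256667 s; RTT = 0.00513333 s.
Cycle = t_tx + RTT = 0.00662171 s.
Utilization = t_tx / cycle = 0.00148837/0.00662171 = 22.5 %.

22.5 %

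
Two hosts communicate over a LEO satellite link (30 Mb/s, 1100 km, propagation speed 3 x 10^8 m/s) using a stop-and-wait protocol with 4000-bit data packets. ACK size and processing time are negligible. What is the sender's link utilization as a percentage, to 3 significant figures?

t_tx = L/R = 4000/30000000 = 0.000133333 s.
t_prop = 1100000/300000000 = 0.00366667 s; RTT = 0.00733333 s.
Cycle = t_tx + RTT = 0.00746667 s.
Utilization = t_tx / cycle = 0.000133333/0.00746667 = 1.79 %.

1.79 %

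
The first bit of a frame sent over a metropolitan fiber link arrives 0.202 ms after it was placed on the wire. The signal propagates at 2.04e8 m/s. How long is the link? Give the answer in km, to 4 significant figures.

41.21 km

d = s × t_prop = 204000000 × 0.000202 = 41.21 km.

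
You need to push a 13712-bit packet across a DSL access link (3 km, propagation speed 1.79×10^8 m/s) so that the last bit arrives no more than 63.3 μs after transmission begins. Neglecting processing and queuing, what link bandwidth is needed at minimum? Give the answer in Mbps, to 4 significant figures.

Propagation delay = 3000 / 179000000 = 16.7598 μs.
Transmission budget = 63.3 − 16.7598 = 46.5402 μs.
R ≥ L / t_tx = 13712 bits / 4.65402e-05 s = 294.6 Mbps.

294.6 Mbps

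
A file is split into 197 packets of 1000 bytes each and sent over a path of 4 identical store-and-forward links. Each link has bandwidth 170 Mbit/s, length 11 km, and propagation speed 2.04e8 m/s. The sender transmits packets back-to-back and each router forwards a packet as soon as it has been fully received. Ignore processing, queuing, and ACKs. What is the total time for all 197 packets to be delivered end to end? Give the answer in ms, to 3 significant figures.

Per-hop transmission t_tx = L/R = 8000/170000000 = 0.0470588 ms.
Per-hop propagation t_prop = 11000/204000000 = 0.0539216 ms.
Pipeline fill: first packet needs 4·t_tx to clear all hops; remaining 196 packets each add one t_tx.
Total = (4+197-1)·t_tx + 4·t_prop = 200·0.0470588 + 4·0.0539216 = 9.63 ms.

9.63 ms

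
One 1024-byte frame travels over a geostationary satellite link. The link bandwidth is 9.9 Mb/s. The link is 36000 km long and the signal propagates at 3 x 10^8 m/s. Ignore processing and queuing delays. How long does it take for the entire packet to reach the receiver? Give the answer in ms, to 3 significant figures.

121 ms

L = 1024 × 8 = 8192 bits.
Transmission delay = L/R = 8192 / 9900000 = 0.827475 ms.
Propagation delay = d/s = 36000000 m / 300000000 m/s = 120 ms.
Total = 121 ms.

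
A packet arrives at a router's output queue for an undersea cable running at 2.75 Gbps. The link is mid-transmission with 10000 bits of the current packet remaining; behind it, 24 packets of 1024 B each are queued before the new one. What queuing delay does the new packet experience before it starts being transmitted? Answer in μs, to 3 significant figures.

Each queued packet: L/R = 8192/2750000000 = 2.97891 μs.
24 queued → 71.4938 μs.
Plus remaining 10000 bits of current packet: 3.63636 μs.
Queuing delay = 75.1 μs.

75.1 μs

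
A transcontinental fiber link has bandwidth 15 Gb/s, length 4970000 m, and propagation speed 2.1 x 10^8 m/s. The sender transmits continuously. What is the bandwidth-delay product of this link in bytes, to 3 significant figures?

Propagation delay = 4970000 / 210000000 = 0.0236667 s.
BDP = R × t_prop = 15000000000 × 0.0236667 = 355000000 bits.
In bytes: 355000000/8 = 44400000 bytes.

44400000 bytes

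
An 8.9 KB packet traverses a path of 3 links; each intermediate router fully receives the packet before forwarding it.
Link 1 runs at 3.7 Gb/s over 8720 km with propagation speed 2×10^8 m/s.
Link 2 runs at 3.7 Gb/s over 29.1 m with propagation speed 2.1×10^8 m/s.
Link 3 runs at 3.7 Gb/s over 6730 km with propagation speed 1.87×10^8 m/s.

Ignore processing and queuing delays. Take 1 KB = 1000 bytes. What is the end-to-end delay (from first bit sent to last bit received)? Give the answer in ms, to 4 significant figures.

79.65 ms

L = 71200 bits.
Transmission delay per hop = L/R = 71200/3700000000 = 0.0192432 ms; 3 hops → 0.0577297 ms.
Propagation delays (d/s per hop): 43.6, 0.000138571, 35.9893 ms; sum = 79.5894 ms.
End-to-end = 79.65 ms.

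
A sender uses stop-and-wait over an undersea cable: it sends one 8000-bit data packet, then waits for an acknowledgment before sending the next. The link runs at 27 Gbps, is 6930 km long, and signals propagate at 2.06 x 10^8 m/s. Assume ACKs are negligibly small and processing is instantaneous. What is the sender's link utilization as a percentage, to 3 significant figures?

t_tx = L/R = 8000/27000000000 = 2.96296e-07 s.
t_prop = 6930000/206000000 = 0.0336408 s; RTT = 0.0672816 s.
Cycle = t_tx + RTT = 0.0672818 s.
Utilization = t_tx / cycle = 2.96296e-07/0.0672818 = 0.000440 %.

0.000440 %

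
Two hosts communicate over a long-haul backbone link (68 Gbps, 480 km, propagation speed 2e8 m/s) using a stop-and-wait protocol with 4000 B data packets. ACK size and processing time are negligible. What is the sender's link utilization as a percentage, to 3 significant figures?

0.00980 %

t_tx = L/R = 32000/68000000000 = 4.70588e-07 s.
t_prop = 480000/200000000 = 0.0024 s; RTT = 0.0048 s.
Cycle = t_tx + RTT = 0.00480047 s.
Utilization = t_tx / cycle = 4.70588e-07/0.00480047 = 0.00980 %.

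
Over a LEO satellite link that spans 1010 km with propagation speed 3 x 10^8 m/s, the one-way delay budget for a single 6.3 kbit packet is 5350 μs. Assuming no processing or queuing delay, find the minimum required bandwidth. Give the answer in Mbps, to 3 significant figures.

Propagation delay = 1010000 / 300000000 = 3366.67 μs.
Transmission budget = 5350 − 3366.67 = 1983.33 μs.
R ≥ L / t_tx = 6300 bits / 0.00198333 s = 3.18 Mbps.

3.18 Mbps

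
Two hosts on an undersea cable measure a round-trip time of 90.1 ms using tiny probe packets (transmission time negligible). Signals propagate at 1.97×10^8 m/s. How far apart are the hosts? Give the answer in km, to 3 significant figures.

8870 km

One-way propagation = RTT/2 = 45.05 ms.
d = s × t = 197000000 × 0.04505 = 8870 km.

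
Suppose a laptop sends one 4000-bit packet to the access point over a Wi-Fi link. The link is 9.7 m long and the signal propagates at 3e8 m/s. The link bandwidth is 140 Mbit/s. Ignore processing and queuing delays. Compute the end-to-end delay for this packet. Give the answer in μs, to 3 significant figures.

28.6 μs

Transmission delay = L/R = 4000 / 140000000 = 28.5714 μs.
Propagation delay = d/s = 9.7 m / 300000000 m/s = 0.0323333 μs.
Total = 28.6 μs.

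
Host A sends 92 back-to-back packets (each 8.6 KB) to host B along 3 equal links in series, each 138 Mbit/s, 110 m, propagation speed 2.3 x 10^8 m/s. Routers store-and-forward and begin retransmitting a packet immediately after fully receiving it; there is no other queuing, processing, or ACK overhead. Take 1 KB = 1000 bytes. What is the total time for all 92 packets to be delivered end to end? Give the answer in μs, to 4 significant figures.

Per-hop transmission t_tx = L/R = 68800/138000000 = 498.551 μs.
Per-hop propagation t_prop = 110/2.3e+08 = 0.478261 μs.
Pipeline fill: first packet needs 3·t_tx to clear all hops; remaining 91 packets each add one t_tx.
Total = (3+92-1)·t_tx + 3·t_prop = 94·498.551 + 3·0.478261 = 46870 μs.

46870 μs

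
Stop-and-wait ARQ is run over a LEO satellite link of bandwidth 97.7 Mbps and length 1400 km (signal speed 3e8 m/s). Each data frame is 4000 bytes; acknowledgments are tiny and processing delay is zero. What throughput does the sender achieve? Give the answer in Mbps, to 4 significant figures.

3.312 Mbps

t_tx = L/R = 32000/97700000 = 0.000327533 s.
t_prop = 1400000/300000000 = 0.00466667 s; RTT = 0.00933333 s.
Cycle = t_tx + RTT = 0.00966087 s.
Throughput = L / cycle = 32000 / 0.00966087 = 3.312 Mbps.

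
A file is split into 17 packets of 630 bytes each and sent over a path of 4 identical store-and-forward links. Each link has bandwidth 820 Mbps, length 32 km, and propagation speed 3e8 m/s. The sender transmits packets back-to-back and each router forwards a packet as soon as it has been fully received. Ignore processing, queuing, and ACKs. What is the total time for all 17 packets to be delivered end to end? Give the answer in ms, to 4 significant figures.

Per-hop transmission t_tx = L/R = 5040/820000000 = 0.00614634 ms.
Per-hop propagation t_prop = 32000/300000000 = 0.106667 ms.
Pipeline fill: first packet needs 4·t_tx to clear all hops; remaining 16 packets each add one t_tx.
Total = (4+17-1)·t_tx + 4·t_prop = 20·0.00614634 + 4·0.106667 = 0.5496 ms.

0.5496 ms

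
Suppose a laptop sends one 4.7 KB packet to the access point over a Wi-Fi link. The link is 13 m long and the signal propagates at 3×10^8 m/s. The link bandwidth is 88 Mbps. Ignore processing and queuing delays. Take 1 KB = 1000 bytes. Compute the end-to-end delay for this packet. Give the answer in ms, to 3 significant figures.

0.427 ms

L = 37600 bits.
Transmission delay = L/R = 37600 / 88000000 = 0.427273 ms.
Propagation delay = d/s = 13 m / 300000000 m/s = 4.33333e-05 ms.
Total = 0.427 ms.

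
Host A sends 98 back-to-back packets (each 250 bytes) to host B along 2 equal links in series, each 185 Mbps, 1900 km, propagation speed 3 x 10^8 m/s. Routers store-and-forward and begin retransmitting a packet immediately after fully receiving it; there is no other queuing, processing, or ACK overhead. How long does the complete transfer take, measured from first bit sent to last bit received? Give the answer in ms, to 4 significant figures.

Per-hop transmission t_tx = L/R = 2000/185000000 = 0.0108108 ms.
Per-hop propagation t_prop = 1900000/300000000 = 6.33333 ms.
Pipeline fill: first packet needs 2·t_tx to clear all hops; remaining 97 packets each add one t_tx.
Total = (2+98-1)·t_tx + 2·t_prop = 99·0.0108108 + 2·6.33333 = 13.74 ms.

13.74 ms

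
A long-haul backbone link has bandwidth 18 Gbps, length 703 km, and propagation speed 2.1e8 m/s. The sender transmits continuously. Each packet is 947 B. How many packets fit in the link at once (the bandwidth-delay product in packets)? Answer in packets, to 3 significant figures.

Propagation delay = 703000 / 210000000 = 0.00334762 s.
BDP = R × t_prop = 18000000000 × 0.00334762 = 60257100 bits.
In packets of 7576 bits: 7950 packets.

7950 packets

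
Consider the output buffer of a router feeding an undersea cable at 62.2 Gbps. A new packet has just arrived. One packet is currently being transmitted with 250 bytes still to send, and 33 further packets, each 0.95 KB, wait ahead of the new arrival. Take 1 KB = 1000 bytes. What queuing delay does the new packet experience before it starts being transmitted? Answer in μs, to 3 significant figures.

Each queued packet: L/R = 7600/62200000000 = 0.122186 μs.
33 queued → 4.03215 μs.
Plus remaining 2000 bits of current packet: 0.0321543 μs.
Queuing delay = 4.06 μs.

4.06 μs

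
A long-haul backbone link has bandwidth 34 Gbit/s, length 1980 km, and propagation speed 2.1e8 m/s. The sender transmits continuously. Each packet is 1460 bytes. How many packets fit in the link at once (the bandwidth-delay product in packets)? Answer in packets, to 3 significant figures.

Propagation delay = 1980000 / 210000000 = 0.00942857 s.
BDP = R × t_prop = 34000000000 × 0.00942857 = 320571000 bits.
In packets of 11680 bits: 27400 packets.

27400 packets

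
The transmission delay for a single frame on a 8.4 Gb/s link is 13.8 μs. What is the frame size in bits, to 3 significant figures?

L = R × t_tx = 8400000000 b/s × 1.38e-05 s = 115920 bits.

116000 bits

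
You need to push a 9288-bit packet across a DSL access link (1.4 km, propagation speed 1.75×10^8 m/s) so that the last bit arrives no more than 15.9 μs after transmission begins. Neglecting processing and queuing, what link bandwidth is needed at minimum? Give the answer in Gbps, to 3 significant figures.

Propagation delay = 1400 / 175000000 = 8 μs.
Transmission budget = 15.9 − 8 = 7.9 μs.
R ≥ L / t_tx = 9288 bits / 7.9e-06 s = 1.18 Gbps.

1.18 Gbps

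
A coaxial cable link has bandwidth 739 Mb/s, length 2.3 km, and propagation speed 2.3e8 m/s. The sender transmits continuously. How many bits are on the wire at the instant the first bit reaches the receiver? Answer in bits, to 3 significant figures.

7390 bits

Propagation delay = 2300 / 2.3e+08 = 1e-05 s.
BDP = R × t_prop = 739000000 × 1e-05 = 7390 bits.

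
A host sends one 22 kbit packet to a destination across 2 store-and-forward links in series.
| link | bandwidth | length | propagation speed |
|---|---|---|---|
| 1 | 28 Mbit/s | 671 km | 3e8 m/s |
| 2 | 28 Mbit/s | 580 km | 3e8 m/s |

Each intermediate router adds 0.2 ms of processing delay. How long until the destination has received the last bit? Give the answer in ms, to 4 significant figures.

L = 22000 bits.
Transmission delay per hop = L/R = 22000/28000000 = 0.785714 ms; 2 hops → 1.57143 ms.
Propagation delays (d/s per hop): 2.23667, 1.93333 ms; sum = 4.17 ms.
Processing at 1 router(s): 1 × 0.2 ms = 0.2 ms.
End-to-end = 5.941 ms.

5.941 ms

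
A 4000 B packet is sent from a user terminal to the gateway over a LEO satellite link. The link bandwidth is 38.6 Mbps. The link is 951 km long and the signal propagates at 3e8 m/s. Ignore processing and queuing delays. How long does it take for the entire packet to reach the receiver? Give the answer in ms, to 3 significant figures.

4.00 ms

L = 4000 × 8 = 32000 bits.
Transmission delay = L/R = 32000 / 38600000 = 0.829016 ms.
Propagation delay = d/s = 951000 m / 300000000 m/s = 3.17 ms.
Total = 4.00 ms.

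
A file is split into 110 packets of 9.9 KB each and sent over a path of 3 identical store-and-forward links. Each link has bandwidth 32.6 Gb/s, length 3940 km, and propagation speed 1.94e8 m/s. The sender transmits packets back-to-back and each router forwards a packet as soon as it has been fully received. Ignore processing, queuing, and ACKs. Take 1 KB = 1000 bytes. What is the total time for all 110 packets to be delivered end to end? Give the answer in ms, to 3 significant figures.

61.2 ms

Per-hop transmission t_tx = L/R = 79200/32600000000 = 0.00242945 ms.
Per-hop propagation t_prop = 3940000/194000000 = 20.3093 ms.
Pipeline fill: first packet needs 3·t_tx to clear all hops; remaining 109 packets each add one t_tx.
Total = (3+110-1)·t_tx + 3·t_prop = 112·0.00242945 + 3·20.3093 = 61.2 ms.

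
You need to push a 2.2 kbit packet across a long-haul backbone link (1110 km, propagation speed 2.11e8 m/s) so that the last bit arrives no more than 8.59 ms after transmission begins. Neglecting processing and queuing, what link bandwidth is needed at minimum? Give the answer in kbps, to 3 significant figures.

661 kbps

Propagation delay = 1110000 / 211000000 = 5.26066 ms.
Transmission budget = 8.59 − 5.26066 = 3.32934 ms.
R ≥ L / t_tx = 2200 bits / 0.00332934 s = 661 kbps.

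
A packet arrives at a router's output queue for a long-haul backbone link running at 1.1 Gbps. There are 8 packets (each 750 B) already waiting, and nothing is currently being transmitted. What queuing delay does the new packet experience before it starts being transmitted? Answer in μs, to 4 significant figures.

Each queued packet: L/R = 6000/1100000000 = 5.45455 μs.
8 queued → 43.6364 μs.
Queuing delay = 43.64 μs.

43.64 μs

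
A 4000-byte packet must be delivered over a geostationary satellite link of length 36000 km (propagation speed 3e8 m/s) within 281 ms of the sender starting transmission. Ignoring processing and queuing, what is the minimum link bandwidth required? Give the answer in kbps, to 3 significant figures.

199 kbps

L = 32000 bits.
Propagation delay = 36000000 / 300000000 = 120 ms.
Transmission budget = 281 − 120 = 161 ms.
R ≥ L / t_tx = 32000 bits / 0.161 s = 199 kbps.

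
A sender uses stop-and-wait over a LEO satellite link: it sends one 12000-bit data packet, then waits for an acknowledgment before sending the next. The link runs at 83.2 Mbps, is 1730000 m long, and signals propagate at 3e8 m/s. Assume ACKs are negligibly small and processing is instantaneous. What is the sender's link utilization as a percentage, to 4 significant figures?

1.235 %

t_tx = L/R = 12000/83200000 = 0.000144231 s.
t_prop = 1730000/300000000 = 0.00576667 s; RTT = 0.0115333 s.
Cycle = t_tx + RTT = 0.0116776 s.
Utilization = t_tx / cycle = 0.000144231/0.0116776 = 1.235 %.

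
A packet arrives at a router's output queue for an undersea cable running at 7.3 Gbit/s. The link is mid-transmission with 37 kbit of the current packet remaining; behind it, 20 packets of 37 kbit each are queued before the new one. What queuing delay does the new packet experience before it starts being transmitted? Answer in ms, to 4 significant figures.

0.1064 ms

Each queued packet: L/R = 37000/7300000000 = 0.00506849 ms.
20 queued → 0.10137 ms.
Plus remaining 37000 bits of current packet: 0.00506849 ms.
Queuing delay = 0.1064 ms.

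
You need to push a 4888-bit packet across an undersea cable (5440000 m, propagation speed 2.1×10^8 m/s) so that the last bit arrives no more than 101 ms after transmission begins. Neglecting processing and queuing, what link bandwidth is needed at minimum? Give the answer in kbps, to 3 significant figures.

Propagation delay = 5440000 / 210000000 = 25.9048 ms.
Transmission budget = 101 − 25.9048 = 75.0952 ms.
R ≥ L / t_tx = 4888 bits / 0.0750952 s = 65.1 kbps.

65.1 kbps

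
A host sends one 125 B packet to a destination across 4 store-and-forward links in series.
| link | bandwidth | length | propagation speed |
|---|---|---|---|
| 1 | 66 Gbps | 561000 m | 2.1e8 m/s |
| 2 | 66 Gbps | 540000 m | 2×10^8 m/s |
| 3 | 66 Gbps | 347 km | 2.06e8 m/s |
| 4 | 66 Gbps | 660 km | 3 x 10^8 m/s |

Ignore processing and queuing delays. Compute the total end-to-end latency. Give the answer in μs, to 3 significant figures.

9260 μs

L = 125 × 8 = 1000 bits.
Transmission delay per hop = L/R = 1000/66000000000 = 0.0151515 μs; 4 hops → 0.0606061 μs.
Propagation delays (d/s per hop): 2671.43, 2700, 1684.47, 2200 μs; sum = 9255.89 μs.
End-to-end = 9260 μs.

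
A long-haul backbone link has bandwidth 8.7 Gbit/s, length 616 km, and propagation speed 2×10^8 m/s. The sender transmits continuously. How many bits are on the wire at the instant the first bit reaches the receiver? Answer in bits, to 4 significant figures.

26800000 bits

Propagation delay = 616000 / 200000000 = 0.00308 s.
BDP = R × t_prop = 8700000000 × 0.00308 = 26796000 bits.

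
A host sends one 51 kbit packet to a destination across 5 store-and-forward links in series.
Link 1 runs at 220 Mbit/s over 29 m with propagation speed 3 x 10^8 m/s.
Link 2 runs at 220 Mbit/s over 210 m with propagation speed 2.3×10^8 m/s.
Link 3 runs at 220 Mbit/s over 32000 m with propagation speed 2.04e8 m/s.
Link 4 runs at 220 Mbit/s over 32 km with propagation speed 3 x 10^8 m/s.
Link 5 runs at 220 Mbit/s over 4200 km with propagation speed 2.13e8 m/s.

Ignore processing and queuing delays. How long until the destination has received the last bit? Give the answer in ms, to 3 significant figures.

L = 51000 bits.
Transmission delay per hop = L/R = 51000/220000000 = 0.231818 ms; 5 hops → 1.15909 ms.
Propagation delays (d/s per hop): 9.66667e-05, 0.000913043, 0.156863, 0.106667, 19.7183 ms; sum = 19.9828 ms.
End-to-end = 21.1 ms.

21.1 ms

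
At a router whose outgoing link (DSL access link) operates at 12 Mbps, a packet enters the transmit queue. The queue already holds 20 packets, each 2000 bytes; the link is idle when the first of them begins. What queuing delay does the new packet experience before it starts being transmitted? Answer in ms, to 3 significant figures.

Each queued packet: L/R = 16000/12000000 = 1.33333 ms.
20 queued → 26.6667 ms.
Queuing delay = 26.7 ms.

26.7 ms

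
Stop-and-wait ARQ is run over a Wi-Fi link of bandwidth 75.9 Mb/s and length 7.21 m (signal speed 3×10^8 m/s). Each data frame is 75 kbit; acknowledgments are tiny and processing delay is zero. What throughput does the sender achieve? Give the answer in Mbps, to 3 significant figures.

t_tx = L/R = 75000/75900000 = 0.000988142 s.
t_prop = 7.21/300000000 = 2.40333e-08 s; RTT = 4.80667e-08 s.
Cycle = t_tx + RTT = 0.00098819 s.
Throughput = L / cycle = 75000 / 0.00098819 = 75.9 Mbps.

75.9 Mbps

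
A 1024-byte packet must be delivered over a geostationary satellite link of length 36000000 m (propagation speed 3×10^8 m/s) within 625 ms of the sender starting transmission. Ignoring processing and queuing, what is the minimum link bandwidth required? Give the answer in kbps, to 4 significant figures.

16.22 kbps

L = 8192 bits.
Propagation delay = 36000000 / 300000000 = 120 ms.
Transmission budget = 625 − 120 = 505 ms.
R ≥ L / t_tx = 8192 bits / 0.505 s = 16.22 kbps.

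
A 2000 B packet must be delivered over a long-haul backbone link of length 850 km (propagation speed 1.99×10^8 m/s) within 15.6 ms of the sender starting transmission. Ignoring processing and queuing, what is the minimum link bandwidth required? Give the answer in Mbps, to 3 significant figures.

L = 16000 bits.
Propagation delay = 850000 / 199000000 = 4.27136 ms.
Transmission budget = 15.6 − 4.27136 = 11.3286 ms.
R ≥ L / t_tx = 16000 bits / 0.0113286 s = 1.41 Mbps.

1.41 Mbps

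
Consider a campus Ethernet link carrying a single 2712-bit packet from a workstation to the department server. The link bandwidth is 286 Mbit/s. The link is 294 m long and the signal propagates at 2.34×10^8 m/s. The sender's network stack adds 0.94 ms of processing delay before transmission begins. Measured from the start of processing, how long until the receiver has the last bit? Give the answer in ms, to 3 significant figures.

0.951 ms

Transmission delay = L/R = 2712 / 286000000 = 0.00948252 ms.
Propagation delay = d/s = 294 m / 234000000 m/s = 0.00125641 ms.
Plus processing delay 0.94 ms = 0.94 ms.
Total = 0.951 ms.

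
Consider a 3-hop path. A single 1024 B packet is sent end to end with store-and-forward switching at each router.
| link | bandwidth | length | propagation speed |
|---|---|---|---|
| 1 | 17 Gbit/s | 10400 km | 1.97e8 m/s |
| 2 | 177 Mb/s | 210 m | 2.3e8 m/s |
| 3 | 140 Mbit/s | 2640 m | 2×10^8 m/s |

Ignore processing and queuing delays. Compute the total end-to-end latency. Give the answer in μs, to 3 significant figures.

L = 1024 × 8 = 8192 bits.
Transmission delays (L/R per hop): 0.481882, 46.2825, 58.5143 μs; sum = 105.279 μs.
Propagation delays (d/s per hop): 52791.9, 0.913043, 13.2 μs; sum = 52806 μs.
End-to-end = 52900 μs.

52900 μs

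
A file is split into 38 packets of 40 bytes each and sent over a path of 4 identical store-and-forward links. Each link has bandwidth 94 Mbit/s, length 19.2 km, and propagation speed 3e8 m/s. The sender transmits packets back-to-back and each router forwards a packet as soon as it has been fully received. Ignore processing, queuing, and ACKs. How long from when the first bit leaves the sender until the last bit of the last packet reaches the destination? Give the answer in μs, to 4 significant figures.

Per-hop transmission t_tx = L/R = 320/94000000 = 3.40426 μs.
Per-hop propagation t_prop = 19200/300000000 = 64 μs.
Pipeline fill: first packet needs 4·t_tx to clear all hops; remaining 37 packets each add one t_tx.
Total = (4+38-1)·t_tx + 4·t_prop = 41·3.40426 + 4·64 = 395.6 μs.

395.6 μs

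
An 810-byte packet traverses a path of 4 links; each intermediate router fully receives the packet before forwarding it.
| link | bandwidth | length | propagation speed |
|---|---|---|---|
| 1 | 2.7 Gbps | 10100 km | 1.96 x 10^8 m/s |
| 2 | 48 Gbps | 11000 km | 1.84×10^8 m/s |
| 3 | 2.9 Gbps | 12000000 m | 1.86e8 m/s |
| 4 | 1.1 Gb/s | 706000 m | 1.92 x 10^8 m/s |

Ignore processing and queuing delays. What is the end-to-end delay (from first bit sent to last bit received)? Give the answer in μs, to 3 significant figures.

L = 810 × 8 = 6480 bits.
Transmission delays (L/R per hop): 2.4, 0.135, 2.23448, 5.89091 μs; sum = 10.6604 μs.
Propagation delays (d/s per hop): 51530.6, 59782.6, 64516.1, 3677.08 μs; sum = 179506 μs.
End-to-end = 180000 μs.

180000 μs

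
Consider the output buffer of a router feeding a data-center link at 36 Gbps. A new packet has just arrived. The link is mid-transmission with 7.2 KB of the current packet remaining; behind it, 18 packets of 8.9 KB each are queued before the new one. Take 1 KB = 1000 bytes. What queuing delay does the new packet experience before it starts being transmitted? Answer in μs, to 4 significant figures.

37.20 μs

Each queued packet: L/R = 71200/36000000000 = 1.97778 μs.
18 queued → 35.6 μs.
Plus remaining 57600 bits of current packet: 1.6 μs.
Queuing delay = 37.20 μs.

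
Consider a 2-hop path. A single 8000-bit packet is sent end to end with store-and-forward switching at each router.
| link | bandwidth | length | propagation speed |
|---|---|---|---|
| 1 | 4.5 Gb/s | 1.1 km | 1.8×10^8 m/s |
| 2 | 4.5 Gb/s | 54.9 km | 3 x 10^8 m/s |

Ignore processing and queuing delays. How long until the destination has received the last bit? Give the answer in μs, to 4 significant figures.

192.7 μs

Transmission delay per hop = L/R = 8000/4500000000 = 1.77778 μs; 2 hops → 3.55556 μs.
Propagation delays (d/s per hop): 6.11111, 183 μs; sum = 189.111 μs.
End-to-end = 192.7 μs.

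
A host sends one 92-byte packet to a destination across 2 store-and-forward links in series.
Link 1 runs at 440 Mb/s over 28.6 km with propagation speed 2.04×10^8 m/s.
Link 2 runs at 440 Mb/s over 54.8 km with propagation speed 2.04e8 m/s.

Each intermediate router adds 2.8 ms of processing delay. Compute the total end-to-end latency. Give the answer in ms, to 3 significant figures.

L = 92 × 8 = 736 bits.
Transmission delay per hop = L/R = 736/440000000 = 0.00167273 ms; 2 hops → 0.00334545 ms.
Propagation delays (d/s per hop): 0.140196, 0.268627 ms; sum = 0.408824 ms.
Processing at 1 router(s): 1 × 2.8 ms = 2.8 ms.
End-to-end = 3.21 ms.

3.21 ms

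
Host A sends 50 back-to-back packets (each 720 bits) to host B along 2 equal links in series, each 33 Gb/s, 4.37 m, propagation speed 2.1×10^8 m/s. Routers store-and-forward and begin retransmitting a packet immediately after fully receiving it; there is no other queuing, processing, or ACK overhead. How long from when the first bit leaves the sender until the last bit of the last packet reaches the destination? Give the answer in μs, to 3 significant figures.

1.15 μs

Per-hop transmission t_tx = L/R = 720/33000000000 = 0.0218182 μs.
Per-hop propagation t_prop = 4.37/210000000 = 0.0208095 μs.
Pipeline fill: first packet needs 2·t_tx to clear all hops; remaining 49 packets each add one t_tx.
Total = (2+50-1)·t_tx + 2·t_prop = 51·0.0218182 + 2·0.0208095 = 1.15 μs.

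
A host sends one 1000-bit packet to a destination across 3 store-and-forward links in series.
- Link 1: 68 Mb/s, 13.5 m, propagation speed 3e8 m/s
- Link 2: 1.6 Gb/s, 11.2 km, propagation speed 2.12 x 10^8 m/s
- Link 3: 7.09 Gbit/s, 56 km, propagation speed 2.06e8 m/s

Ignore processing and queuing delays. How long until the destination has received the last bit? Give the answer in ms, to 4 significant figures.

0.3402 ms

Transmission delays (L/R per hop): 0.0147059, 0.000625, 0.000141044 ms; sum = 0.0154719 ms.
Propagation delays (d/s per hop): 4.5e-05, 0.0528302, 0.271845 ms; sum = 0.32472 ms.
End-to-end = 0.3402 ms.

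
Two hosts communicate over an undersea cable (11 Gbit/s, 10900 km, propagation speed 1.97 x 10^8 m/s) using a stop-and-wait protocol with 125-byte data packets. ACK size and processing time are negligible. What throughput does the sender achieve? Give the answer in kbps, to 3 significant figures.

t_tx = L/R = 1000/11000000000 = 9.09091e-08 s.
t_prop = 10900000/197000000 = 0.0553299 s; RTT = 0.11066 s.
Cycle = t_tx + RTT = 0.11066 s.
Throughput = L / cycle = 1000 / 0.11066 = 9.04 kbps.

9.04 kbps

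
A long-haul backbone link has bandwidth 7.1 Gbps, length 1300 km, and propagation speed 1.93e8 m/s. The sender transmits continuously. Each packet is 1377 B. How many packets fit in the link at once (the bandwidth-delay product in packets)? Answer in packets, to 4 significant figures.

4341 packets

Propagation delay = 1300000 / 193000000 = 0.00673575 s.
BDP = R × t_prop = 7100000000 × 0.00673575 = 47823800 bits.
In packets of 11016 bits: 4341 packets.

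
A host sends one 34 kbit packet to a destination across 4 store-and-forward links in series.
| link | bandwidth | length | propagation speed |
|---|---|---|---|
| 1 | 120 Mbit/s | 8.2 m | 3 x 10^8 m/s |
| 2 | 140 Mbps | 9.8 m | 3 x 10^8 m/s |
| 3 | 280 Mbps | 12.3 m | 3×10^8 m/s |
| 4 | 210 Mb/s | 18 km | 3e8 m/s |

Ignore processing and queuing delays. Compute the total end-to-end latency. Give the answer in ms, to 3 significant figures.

L = 34000 bits.
Transmission delays (L/R per hop): 0.283333, 0.242857, 0.121429, 0.161905 ms; sum = 0.809524 ms.
Propagation delays (d/s per hop): 2.73333e-05, 3.26667e-05, 4.1e-05, 0.06 ms; sum = 0.060101 ms.
End-to-end = 0.870 ms.

0.870 ms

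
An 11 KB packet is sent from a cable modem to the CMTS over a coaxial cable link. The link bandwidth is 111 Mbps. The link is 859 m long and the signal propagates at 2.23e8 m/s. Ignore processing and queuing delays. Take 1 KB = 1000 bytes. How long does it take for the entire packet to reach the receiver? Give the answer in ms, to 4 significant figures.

0.7966 ms

L = 88000 bits.
Transmission delay = L/R = 88000 / 111000000 = 0.792793 ms.
Propagation delay = d/s = 859 m / 223000000 m/s = 0.00385202 ms.
Total = 0.7966 ms.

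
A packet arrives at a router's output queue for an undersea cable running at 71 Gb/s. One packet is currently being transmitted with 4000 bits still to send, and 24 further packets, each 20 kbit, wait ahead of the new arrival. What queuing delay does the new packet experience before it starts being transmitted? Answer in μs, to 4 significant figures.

6.817 μs

Each queued packet: L/R = 20000/71000000000 = 0.28169 μs.
24 queued → 6.76056 μs.
Plus remaining 4000 bits of current packet: 0.056338 μs.
Queuing delay = 6.817 μs.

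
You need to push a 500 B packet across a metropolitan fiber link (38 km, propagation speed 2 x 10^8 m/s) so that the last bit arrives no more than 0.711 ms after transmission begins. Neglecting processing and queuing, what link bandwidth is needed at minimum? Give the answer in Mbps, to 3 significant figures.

7.68 Mbps

L = 4000 bits.
Propagation delay = 38000 / 200000000 = 0.19 ms.
Transmission budget = 0.711 − 0.19 = 0.521 ms.
R ≥ L / t_tx = 4000 bits / 0.000521 s = 7.68 Mbps.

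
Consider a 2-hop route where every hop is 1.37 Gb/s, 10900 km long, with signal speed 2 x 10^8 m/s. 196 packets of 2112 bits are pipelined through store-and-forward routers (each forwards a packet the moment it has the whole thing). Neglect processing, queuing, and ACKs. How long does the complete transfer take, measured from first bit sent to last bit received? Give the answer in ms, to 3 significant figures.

109 ms

Per-hop transmission t_tx = L/R = 2112/1370000000 = 0.00154161 ms.
Per-hop propagation t_prop = 10900000/200000000 = 54.5 ms.
Pipeline fill: first packet needs 2·t_tx to clear all hops; remaining 195 packets each add one t_tx.
Total = (2+196-1)·t_tx + 2·t_prop = 197·0.00154161 + 2·54.5 = 109 ms.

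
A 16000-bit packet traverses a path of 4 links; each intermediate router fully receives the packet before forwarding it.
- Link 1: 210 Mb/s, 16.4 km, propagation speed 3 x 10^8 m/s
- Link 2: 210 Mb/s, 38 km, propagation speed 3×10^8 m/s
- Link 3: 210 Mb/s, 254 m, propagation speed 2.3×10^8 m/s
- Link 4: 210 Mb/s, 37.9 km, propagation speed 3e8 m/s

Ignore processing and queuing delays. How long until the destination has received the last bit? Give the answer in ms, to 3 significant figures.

Transmission delay per hop = L/R = 16000/210000000 = 0.0761905 ms; 4 hops → 0.304762 ms.
Propagation delays (d/s per hop): 0.0546667, 0.126667, 0.00110435, 0.126333 ms; sum = 0.308771 ms.
End-to-end = 0.614 ms.

0.614 ms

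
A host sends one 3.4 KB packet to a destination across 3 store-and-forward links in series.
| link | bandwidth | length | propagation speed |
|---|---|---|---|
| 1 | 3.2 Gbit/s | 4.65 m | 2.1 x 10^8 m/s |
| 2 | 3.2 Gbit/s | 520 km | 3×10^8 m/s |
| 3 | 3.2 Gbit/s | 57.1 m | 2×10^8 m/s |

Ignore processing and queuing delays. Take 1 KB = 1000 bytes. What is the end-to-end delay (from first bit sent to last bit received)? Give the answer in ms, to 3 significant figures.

L = 27200 bits.
Transmission delay per hop = L/R = 27200/3200000000 = 0.0085 ms; 3 hops → 0.0255 ms.
Propagation delays (d/s per hop): 2.21429e-05, 1.73333, 0.0002855 ms; sum = 1.73364 ms.
End-to-end = 1.76 ms.

1.76 ms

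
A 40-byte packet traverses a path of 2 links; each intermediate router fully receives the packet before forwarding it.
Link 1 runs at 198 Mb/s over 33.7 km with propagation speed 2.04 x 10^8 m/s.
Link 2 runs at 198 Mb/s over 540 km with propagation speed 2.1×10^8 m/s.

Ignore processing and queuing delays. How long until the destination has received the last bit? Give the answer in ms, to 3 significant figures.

L = 40 × 8 = 320 bits.
Transmission delay per hop = L/R = 320/198000000 = 0.00161616 ms; 2 hops → 0.00323232 ms.
Propagation delays (d/s per hop): 0.165196, 2.57143 ms; sum = 2.73662 ms.
End-to-end = 2.74 ms.

2.74 ms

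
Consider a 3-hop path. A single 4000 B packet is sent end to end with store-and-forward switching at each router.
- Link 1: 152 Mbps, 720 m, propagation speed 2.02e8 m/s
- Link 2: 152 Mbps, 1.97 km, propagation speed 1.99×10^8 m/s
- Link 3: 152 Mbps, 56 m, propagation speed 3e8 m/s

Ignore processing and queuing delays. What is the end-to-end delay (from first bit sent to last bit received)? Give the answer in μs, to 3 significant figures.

645 μs

L = 4000 × 8 = 32000 bits.
Transmission delay per hop = L/R = 32000/152000000 = 210.526 μs; 3 hops → 631.579 μs.
Propagation delays (d/s per hop): 3.56436, 9.8995, 0.186667 μs; sum = 13.6505 μs.
End-to-end = 645 μs.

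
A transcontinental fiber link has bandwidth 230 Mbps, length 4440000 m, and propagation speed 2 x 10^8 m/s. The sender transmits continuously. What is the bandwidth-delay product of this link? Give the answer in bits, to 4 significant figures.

5106000 bits

Propagation delay = 4440000 / 200000000 = 0.0222 s.
BDP = R × t_prop = 230000000 × 0.0222 = 5106000 bits.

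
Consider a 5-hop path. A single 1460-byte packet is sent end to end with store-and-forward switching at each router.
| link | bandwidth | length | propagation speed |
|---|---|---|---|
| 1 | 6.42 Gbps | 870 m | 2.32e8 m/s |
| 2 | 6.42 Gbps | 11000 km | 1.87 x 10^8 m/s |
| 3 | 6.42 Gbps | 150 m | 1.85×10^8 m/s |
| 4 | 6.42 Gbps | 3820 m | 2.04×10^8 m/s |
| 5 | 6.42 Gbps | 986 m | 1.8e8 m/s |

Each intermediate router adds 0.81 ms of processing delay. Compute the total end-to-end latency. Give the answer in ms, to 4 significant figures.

L = 1460 × 8 = 11680 bits.
Transmission delay per hop = L/R = 11680/6420000000 = 0.00181931 ms; 5 hops → 0.00909657 ms.
Propagation delays (d/s per hop): 0.00375, 58.8235, 0.000810811, 0.0187255, 0.00547778 ms; sum = 58.8523 ms.
Processing at 4 router(s): 4 × 0.81 ms = 3.24 ms.
End-to-end = 62.10 ms.

62.10 ms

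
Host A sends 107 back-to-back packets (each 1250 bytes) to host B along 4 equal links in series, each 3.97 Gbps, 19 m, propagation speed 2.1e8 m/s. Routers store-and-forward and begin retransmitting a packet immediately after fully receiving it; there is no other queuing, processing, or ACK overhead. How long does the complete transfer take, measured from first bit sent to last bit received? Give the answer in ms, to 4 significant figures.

Per-hop transmission t_tx = L/R = 10000/3970000000 = 0.00251889 ms.
Per-hop propagation t_prop = 19/210000000 = 9.04762e-05 ms.
Pipeline fill: first packet needs 4·t_tx to clear all hops; remaining 106 packets each add one t_tx.
Total = (4+107-1)·t_tx + 4·t_prop = 110·0.00251889 + 4·9.04762e-05 = 0.2774 ms.

0.2774 ms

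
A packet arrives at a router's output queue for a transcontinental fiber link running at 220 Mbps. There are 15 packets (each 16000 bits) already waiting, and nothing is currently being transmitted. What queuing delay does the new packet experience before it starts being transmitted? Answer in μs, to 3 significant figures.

1090 μs

Each queued packet: L/R = 16000/220000000 = 72.7273 μs.
15 queued → 1090.91 μs.
Queuing delay = 1090 μs.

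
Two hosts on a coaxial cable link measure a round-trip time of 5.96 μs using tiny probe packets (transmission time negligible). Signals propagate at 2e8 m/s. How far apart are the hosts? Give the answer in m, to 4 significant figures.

One-way propagation = RTT/2 = 2.98 μs.
d = s × t = 200000000 × 2.98e-06 = 596.0 m.

596.0 m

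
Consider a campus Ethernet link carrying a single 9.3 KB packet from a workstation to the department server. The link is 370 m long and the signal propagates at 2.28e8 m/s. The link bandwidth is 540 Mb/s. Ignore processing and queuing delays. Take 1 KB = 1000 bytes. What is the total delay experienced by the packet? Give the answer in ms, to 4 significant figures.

L = 74400 bits.
Transmission delay = L/R = 74400 / 540000000 = 0.137778 ms.
Propagation delay = d/s = 370 m / 2.28e+08 m/s = 0.00162281 ms.
Total = 0.1394 ms.

0.1394 ms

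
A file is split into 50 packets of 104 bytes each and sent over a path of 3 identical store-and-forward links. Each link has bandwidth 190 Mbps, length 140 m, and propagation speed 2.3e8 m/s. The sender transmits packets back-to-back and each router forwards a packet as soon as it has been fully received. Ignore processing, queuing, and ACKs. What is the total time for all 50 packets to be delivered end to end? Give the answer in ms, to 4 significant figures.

0.2295 ms

Per-hop transmission t_tx = L/R = 832/190000000 = 0.00437895 ms.
Per-hop propagation t_prop = 140/2.3e+08 = 0.000608696 ms.
Pipeline fill: first packet needs 3·t_tx to clear all hops; remaining 49 packets each add one t_tx.
Total = (3+50-1)·t_tx + 3·t_prop = 52·0.00437895 + 3·0.000608696 = 0.2295 ms.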